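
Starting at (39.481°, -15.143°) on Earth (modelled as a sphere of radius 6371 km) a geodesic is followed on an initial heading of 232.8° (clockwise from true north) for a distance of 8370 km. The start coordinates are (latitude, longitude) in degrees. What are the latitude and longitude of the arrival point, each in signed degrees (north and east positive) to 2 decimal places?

-16.84°, -68.74°

Angular distance δ = d/R = 8370/6371 = 1.31377 rad; initial bearing θ = 4.0631 rad.
sin φ₂ = sin φ₁ cos δ + cos φ₁ sin δ cos θ = (0.6358)(0.2542) + (0.7718)(0.9671)(-0.6046) = -0.2897, so φ₂ = -16.84°.
Δλ = atan2(sin θ sin δ cos φ₁, cos δ − sin φ₁ sin φ₂) = atan2(-0.5946, 0.4384) = -53.598°.
λ₂ = -15.143° − 53.598° = -68.74°.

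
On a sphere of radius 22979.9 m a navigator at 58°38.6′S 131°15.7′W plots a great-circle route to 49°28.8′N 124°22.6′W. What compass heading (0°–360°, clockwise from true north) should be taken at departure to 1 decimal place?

Δλ = 6.885° = 0.1202 rad.
y = sin Δλ · cos φ₂ = (0.1199)(0.6497) = 0.0779
x = cos φ₁ sin φ₂ − sin φ₁ cos φ₂ cos Δλ = (0.5204)(0.7602) − (-0.8539)(0.6497)(0.9928) = 0.9464
θ = atan2(y, x) = 4.70°, so the bearing is 4.7°.

4.7°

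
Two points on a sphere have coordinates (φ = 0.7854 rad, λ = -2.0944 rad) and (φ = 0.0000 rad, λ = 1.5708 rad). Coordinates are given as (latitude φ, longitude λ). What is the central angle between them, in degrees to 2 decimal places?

127.76°

Let φ₁ = 0.7854 rad, φ₂ = 0.0000 rad, and Δλ = -2.6180 rad.
Haversine: a = sin²(Δφ/2) + cos φ₁ cos φ₂ sin²(Δλ/2) = 0.1464 + (0.7071)(1.0000)(0.9330) = 0.80618.
Central angle c = 2·arcsin(√a) = 2.22985 rad.
So the angular separation is 127.76°.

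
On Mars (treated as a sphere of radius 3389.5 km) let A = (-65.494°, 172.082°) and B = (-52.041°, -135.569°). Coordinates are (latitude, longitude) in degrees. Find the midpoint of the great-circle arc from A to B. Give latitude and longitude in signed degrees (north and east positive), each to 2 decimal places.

-61.33°, -156.28°

Central angle δ = 0.5089 rad. Interpolating on the sphere with fraction f = 0.5:
P = [sin((1−f)δ)·A + sin(fδ)·B] / sin δ = 0.5166·A + 0.5166·B in Cartesian coordinates,
giving P = (-0.4392, -0.1929, -0.8774), i.e. latitude -61.33°, longitude -156.28°.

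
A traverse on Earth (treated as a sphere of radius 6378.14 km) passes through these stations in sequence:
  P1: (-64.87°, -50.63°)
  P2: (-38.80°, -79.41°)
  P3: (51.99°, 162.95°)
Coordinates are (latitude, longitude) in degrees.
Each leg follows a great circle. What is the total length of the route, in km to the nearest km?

Leg P1→P2: central angle 0.5406 rad, distance 3448.3 km.
Leg P2→P3: central angle 2.3693 rad, distance 15112.0 km.
Total: 3448.3 + 15112.0 ≈ 18560 km.

18560 km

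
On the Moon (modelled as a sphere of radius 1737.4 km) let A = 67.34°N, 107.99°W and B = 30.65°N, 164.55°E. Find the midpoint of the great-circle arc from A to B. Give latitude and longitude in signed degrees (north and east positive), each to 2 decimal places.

56.23°, -171.76°

The central angle between A and B is δ = 1.0643 rad.
With f = 0.5, the slerp weights are sin((1−f)δ)/sin δ = 0.5802 and sin(fδ)/sin δ = 0.5802.
Weighted sum of the unit vectors: (0.5802)·(-0.1190,-0.3664,0.9228) + (0.5802)·(-0.8292,0.2292,0.5098) = (-0.5502, -0.0796, 0.8312).
Converting back: φ = atan2(z, √(x²+y²)) = 56.23°, λ = atan2(y, x) = -171.76°.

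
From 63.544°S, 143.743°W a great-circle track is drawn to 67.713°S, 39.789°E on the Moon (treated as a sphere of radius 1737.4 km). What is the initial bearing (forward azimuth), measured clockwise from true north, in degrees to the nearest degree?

182°

With φ₁ = -1.1091, φ₂ = -1.1818, Δλ = -3.0799 rad, the forward-azimuth formula gives
θ = atan2( sin Δλ cos φ₂ , cos φ₁ sin φ₂ − sin φ₁ cos φ₂ cos Δλ ) = atan2(-0.0234, -0.7511) = -178.22°.
Adding 360° brings this into [0°, 360°): 182°.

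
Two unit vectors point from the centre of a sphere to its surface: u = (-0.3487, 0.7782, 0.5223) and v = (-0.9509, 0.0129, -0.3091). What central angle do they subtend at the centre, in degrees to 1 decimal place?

79.6°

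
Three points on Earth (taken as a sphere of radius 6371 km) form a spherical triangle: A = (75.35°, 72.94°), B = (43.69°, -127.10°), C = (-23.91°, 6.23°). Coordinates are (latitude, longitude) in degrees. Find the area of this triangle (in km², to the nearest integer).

Side lengths (central angles): a = 2.3944, b = 1.8762, c = 1.0512 rad; semiperimeter s = 2.6609.
By l'Huilier's theorem, tan(E/4) = √[tan(s/2) tan((s−a)/2) tan((s−b)/2) tan((s−c)/2)], giving spherical excess E = 1.8067 rad.
Area = E·R² = 1.8067 × (6371)² ≈ 73334303 km².

73334303 km²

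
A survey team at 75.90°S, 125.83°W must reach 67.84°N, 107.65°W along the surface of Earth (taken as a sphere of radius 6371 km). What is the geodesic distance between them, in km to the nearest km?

Let φ₁ = -1.3247 rad, φ₂ = 1.1840 rad, and Δλ = 0.3173 rad.
cos c = sin φ₁ sin φ₂ + cos φ₁ cos φ₂ cos Δλ = (-0.9699)(0.9261) + (0.2436)(0.3772)(0.9501) = -0.81093,
so c = arccos(-0.81093) = 2.51653 rad.
Distance = R·c = 6371 × 2.5165 ≈ 16033 km.

16033 km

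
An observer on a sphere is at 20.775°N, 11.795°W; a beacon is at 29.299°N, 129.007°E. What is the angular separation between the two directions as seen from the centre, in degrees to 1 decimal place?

117.3°

In radians: φ₁ = 0.3626, φ₂ = 0.5114, Δλ = 140.802° = 2.4575 rad.
cos c = sin φ₁ sin φ₂ + cos φ₁ cos φ₂ cos Δλ = (0.3547)(0.4894) + (0.9350)(0.8721)(-0.7750) = -0.45831,
so c = arccos(-0.45831) = 2.04689 rad.
So the angular separation is 117.3°.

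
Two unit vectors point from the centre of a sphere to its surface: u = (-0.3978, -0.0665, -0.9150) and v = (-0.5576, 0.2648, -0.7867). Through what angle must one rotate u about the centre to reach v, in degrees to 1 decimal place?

u·v = 0.9240; |u| = 0.9999, |v| = 1.0000.
cos θ = (u·v)/(|u||v|) = 0.9241, so θ = 22.5°.

22.5°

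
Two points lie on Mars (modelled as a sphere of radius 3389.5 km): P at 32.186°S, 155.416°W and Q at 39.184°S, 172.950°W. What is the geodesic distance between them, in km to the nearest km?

With latitudes φ₁ = -32.186°, φ₂ = -39.184° and longitude difference Δλ = -17.534°:
cos c = sin φ₁ sin φ₂ + cos φ₁ cos φ₂ cos Δλ = (-0.5327)(-0.6318) + (0.8463)(0.7751)(0.9535) = 0.96207,
so c = arccos(0.96207) = 0.27630 rad.
Distance = R·c = 3389.5 × 0.2763 ≈ 937 km.

937 km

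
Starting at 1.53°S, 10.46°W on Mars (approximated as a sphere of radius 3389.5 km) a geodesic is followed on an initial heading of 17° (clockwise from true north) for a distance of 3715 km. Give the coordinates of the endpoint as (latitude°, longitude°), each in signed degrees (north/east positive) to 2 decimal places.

Angular distance δ = d/R = 3715/3389.5 = 1.09603 rad; initial bearing θ = 0.2967 rad.
sin φ₂ = sin φ₁ cos δ + cos φ₁ sin δ cos θ = (-0.0267)(0.4571) + (0.9996)(0.8894)(0.9563) = 0.8380, so φ₂ = 56.93°.
Δλ = atan2(sin θ sin δ cos φ₁, cos δ − sin φ₁ sin φ₂) = atan2(0.2599, 0.4795) = 28.462°.
λ₂ = -10.460° + 28.462° = 18.00°.

56.93°, 18.00°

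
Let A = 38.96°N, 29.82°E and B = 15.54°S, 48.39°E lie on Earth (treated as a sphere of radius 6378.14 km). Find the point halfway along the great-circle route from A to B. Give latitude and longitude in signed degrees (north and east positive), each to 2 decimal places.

11.86°, 40.10°

The central angle between A and B is δ = 0.9983 rad.
With f = 0.5, the slerp weights are sin((1−f)δ)/sin δ = 0.5695 and sin(fδ)/sin δ = 0.5695.
Weighted sum of the unit vectors: (0.5695)·(0.6746,0.3867,0.6288) + (0.5695)·(0.6398,0.7203,-0.2679) = (0.7485, 0.6304, 0.2055).
Converting back: φ = atan2(z, √(x²+y²)) = 11.86°, λ = atan2(y, x) = 40.10°.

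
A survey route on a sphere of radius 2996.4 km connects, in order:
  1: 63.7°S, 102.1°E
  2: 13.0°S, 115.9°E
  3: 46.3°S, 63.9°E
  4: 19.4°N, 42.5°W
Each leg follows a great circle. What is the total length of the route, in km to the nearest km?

11582 km

Leg 1→2: central angle 0.9009 rad, distance 2699.4 km.
Leg 2→3: central angle 0.9556 rad, distance 2863.5 km.
Leg 3→4: central angle 2.0088 rad, distance 6019.2 km.
Total: 2699.4 + 2863.5 + 6019.2 ≈ 11582 km.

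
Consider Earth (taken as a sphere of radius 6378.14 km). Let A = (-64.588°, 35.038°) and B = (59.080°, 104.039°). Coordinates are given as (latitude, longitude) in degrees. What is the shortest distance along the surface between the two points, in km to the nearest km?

With latitudes φ₁ = -64.588°, φ₂ = 59.080° and longitude difference Δλ = 69.001°:
cos c = sin φ₁ sin φ₂ + cos φ₁ cos φ₂ cos Δλ = (-0.9032)(0.8579) + (0.4291)(0.5138)(0.3584) = -0.69586,
so c = arccos(-0.69586) = 2.34042 rad.
Distance = R·c = 6378.14 × 2.3404 ≈ 14928 km.

14928 km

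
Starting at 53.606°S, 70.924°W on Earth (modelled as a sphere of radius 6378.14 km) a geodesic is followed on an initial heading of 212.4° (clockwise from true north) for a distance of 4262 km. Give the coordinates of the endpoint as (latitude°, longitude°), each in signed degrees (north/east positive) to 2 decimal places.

Angular distance δ = d/R = 4262/6378.14 = 0.66822 rad; initial bearing θ = 3.7071 rad.
sin φ₂ = sin φ₁ cos δ + cos φ₁ sin δ cos θ = (-0.8050)(0.7849) + (0.5933)(0.6196)(-0.8443) = -0.9422, so φ₂ = -70.43°.
Δλ = atan2(sin θ sin δ cos φ₁, cos δ − sin φ₁ sin φ₂) = atan2(-0.1970, 0.0265) = -82.345°.
λ₂ = -70.924° − 82.345° = -153.27°.

-70.43°, -153.27°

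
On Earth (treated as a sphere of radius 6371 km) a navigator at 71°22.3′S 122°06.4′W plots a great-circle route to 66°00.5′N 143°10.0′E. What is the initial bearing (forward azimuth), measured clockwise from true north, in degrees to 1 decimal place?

302.7°

Δλ = -94.727° = -1.6533 rad.
y = sin Δλ · cos φ₂ = (-0.9966)(0.4066) = -0.4052
x = cos φ₁ sin φ₂ − sin φ₁ cos φ₂ cos Δλ = (0.3194)(0.9136) − (-0.9476)(0.4066)(-0.0824) = 0.2601
θ = atan2(y, x) = -57.31°; adding 360° gives 302.7°.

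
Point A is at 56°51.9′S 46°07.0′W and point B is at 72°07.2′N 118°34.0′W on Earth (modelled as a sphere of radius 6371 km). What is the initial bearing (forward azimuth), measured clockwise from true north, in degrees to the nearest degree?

334°

With φ₁ = -0.9925, φ₂ = 1.2587, Δλ = -1.2645 rad, the forward-azimuth formula gives
θ = atan2( sin Δλ cos φ₂ , cos φ₁ sin φ₂ − sin φ₁ cos φ₂ cos Δλ ) = atan2(-0.2927, 0.5977) = -26.09°.
Adding 360° brings this into [0°, 360°): 334°.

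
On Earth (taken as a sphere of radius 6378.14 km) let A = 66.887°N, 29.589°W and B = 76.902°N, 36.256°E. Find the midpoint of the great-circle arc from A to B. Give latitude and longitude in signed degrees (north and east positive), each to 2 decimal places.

74.43°, -6.51°

The central angle between A and B is δ = 0.3703 rad.
With f = 0.5, the slerp weights are sin((1−f)δ)/sin δ = 0.5087 and sin(fδ)/sin δ = 0.5087.
Weighted sum of the unit vectors: (0.5087)·(0.3414,-0.1938,0.9197) + (0.5087)·(0.1827,0.1340,0.9740) = (0.2666, -0.0304, 0.9633).
Converting back: φ = atan2(z, √(x²+y²)) = 74.43°, λ = atan2(y, x) = -6.51°.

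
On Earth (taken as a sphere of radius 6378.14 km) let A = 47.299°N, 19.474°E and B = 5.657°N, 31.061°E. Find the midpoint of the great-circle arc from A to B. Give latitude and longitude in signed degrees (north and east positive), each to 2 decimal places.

The central angle between A and B is δ = 0.7473 rad.
With f = 0.5, the slerp weights are sin((1−f)δ)/sin δ = 0.5371 and sin(fδ)/sin δ = 0.5371.
Weighted sum of the unit vectors: (0.5371)·(0.6394,0.2261,0.7349) + (0.5371)·(0.8524,0.5134,0.0986) = (0.8012, 0.3972, 0.4476).
Converting back: φ = atan2(z, √(x²+y²)) = 26.59°, λ = atan2(y, x) = 26.37°.

26.59°, 26.37°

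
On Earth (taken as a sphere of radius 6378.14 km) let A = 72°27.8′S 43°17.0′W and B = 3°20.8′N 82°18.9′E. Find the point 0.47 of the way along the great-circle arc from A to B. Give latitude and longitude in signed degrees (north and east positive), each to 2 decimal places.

-49.07°, 64.02°

Central angle δ = 1.8037 rad. Interpolating on the sphere with fraction f = 0.47:
P = [sin((1−f)δ)·A + sin(fδ)·B] / sin δ = 0.8395·A + 0.7706·B in Cartesian coordinates,
giving P = (0.2870, 0.5889, -0.7555), i.e. latitude -49.07°, longitude 64.02°.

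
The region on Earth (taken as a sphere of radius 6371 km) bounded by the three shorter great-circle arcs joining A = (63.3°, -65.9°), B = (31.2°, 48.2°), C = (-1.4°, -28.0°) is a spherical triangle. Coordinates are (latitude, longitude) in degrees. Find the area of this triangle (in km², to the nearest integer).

36871673 km²

Side lengths (central angles): a = 1.3783, b = 1.2317, c = 1.2600 rad; semiperimeter s = 1.9350.
By l'Huilier's theorem, tan(E/4) = √[tan(s/2) tan((s−a)/2) tan((s−b)/2) tan((s−c)/2)], giving spherical excess E = 0.9084 rad.
Area = E·R² = 0.9084 × (6371)² ≈ 36871673 km².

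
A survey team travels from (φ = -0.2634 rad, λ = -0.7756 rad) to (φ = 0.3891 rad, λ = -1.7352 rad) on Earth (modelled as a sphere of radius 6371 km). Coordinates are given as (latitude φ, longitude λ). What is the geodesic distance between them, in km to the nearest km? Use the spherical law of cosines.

7289 km

In radians: φ₁ = -0.2634, φ₂ = 0.3891, Δλ = -54.981° = -0.9596 rad.
cos c = sin φ₁ sin φ₂ + cos φ₁ cos φ₂ cos Δλ = (-0.2604)(0.3794) + (0.9655)(0.9253)(0.5738) = 0.41387,
so c = arccos(0.41387) = 1.14410 rad.
Distance = R·c = 6371 × 1.1441 ≈ 7289 km.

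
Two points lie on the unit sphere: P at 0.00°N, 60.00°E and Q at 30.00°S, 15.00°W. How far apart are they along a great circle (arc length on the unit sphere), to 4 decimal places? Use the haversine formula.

In radians: φ₁ = 0.0000, φ₂ = -0.5236, Δλ = -75.000° = -1.3090 rad.
Haversine: a = sin²(Δφ/2) + cos φ₁ cos φ₂ sin²(Δλ/2) = 0.0670 + (1.0000)(0.8660)(0.3706) = 0.38793.
Central angle c = 2·arcsin(√a) = 1.34473 rad.
On the unit sphere the arc length equals the central angle: 1.3447.

1.3447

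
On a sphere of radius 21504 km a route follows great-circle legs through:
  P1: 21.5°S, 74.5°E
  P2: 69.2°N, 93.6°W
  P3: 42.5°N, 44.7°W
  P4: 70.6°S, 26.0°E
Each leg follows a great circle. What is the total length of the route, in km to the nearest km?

109618 km

Leg P1→P2: central angle 2.2995 rad, distance 49448.7 km.
Leg P2→P3: central angle 0.6374 rad, distance 13705.8 km.
Leg P3→P4: central angle 2.1607 rad, distance 46463.9 km.
Total: 49448.7 + 13705.8 + 46463.9 ≈ 109618 km.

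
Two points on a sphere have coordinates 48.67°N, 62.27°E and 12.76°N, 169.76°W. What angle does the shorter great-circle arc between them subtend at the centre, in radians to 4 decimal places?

1.8033 rad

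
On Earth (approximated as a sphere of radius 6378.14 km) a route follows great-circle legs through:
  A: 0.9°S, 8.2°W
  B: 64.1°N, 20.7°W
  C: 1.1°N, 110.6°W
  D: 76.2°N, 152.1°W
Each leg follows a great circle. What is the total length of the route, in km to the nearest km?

25964 km

Leg A→B: central angle 1.1459 rad, distance 7308.4 km.
Leg B→C: central angle 1.5528 rad, distance 9903.7 km.
Leg C→D: central angle 1.3722 rad, distance 8752.3 km.
Total: 7308.4 + 9903.7 + 8752.3 ≈ 25964 km.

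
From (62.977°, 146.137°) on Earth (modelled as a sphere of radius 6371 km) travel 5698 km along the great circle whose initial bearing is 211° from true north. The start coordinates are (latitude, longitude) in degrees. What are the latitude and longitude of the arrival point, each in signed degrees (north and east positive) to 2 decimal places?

Angular distance δ = d/R = 5698/6371 = 0.89437 rad; initial bearing θ = 3.6826 rad.
sin φ₂ = sin φ₁ cos δ + cos φ₁ sin δ cos θ = (0.8908)(0.6260) + (0.4543)(0.7798)(-0.8572) = 0.2540, so φ₂ = 14.71°.
Δλ = atan2(sin θ sin δ cos φ₁, cos δ − sin φ₁ sin φ₂) = atan2(-0.1825, 0.3998) = -24.535°.
λ₂ = 146.137° − 24.535° = 121.60°.

14.71°, 121.60°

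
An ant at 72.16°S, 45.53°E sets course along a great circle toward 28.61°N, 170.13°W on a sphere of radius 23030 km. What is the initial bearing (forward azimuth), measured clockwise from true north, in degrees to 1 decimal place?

136.1°

Δλ = 144.340° = 2.5192 rad.
y = sin Δλ · cos φ₂ = (0.5830)(0.8779) = 0.5118
x = cos φ₁ sin φ₂ − sin φ₁ cos φ₂ cos Δλ = (0.3064)(0.4788) − (-0.9519)(0.8779)(-0.8125) = -0.5323
θ = atan2(y, x) = 136.12°, so the bearing is 136.1°.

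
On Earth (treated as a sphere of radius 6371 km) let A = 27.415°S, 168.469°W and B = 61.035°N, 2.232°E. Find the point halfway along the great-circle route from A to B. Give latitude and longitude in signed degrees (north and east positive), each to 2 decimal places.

The central angle between A and B is δ = 2.5447 rad.
With f = 0.5, the slerp weights are sin((1−f)δ)/sin δ = 1.7004 and sin(fδ)/sin δ = 1.7004.
Weighted sum of the unit vectors: (1.7004)·(-0.8698,-0.1774,-0.4604) + (1.7004)·(0.4839,0.0189,0.8749) = (-0.6561, -0.2697, 0.7048).
Converting back: φ = atan2(z, √(x²+y²)) = 44.81°, λ = atan2(y, x) = -157.66°.

44.81°, -157.66°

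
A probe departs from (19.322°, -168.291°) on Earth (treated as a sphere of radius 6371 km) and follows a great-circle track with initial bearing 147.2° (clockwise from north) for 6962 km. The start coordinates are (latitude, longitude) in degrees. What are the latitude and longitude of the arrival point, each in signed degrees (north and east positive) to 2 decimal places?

-33.51°, -133.06°

Angular distance δ = d/R = 6962/6371 = 1.09276 rad; initial bearing θ = 2.5691 rad.
sin φ₂ = sin φ₁ cos δ + cos φ₁ sin δ cos θ = (0.3309)(0.4600) + (0.9437)(0.8879)(-0.8406) = -0.5521, so φ₂ = -33.51°.
Δλ = atan2(sin θ sin δ cos φ₁, cos δ − sin φ₁ sin φ₂) = atan2(0.4539, 0.6427) = 35.231°.
λ₂ = -168.291° + 35.231° = -133.06°.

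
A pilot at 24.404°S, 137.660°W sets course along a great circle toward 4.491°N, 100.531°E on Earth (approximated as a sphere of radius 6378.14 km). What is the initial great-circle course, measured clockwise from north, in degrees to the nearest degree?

With φ₁ = -0.4259, φ₂ = 0.0784, Δλ = -2.1260 rad, the forward-azimuth formula gives
θ = atan2( sin Δλ cos φ₂ , cos φ₁ sin φ₂ − sin φ₁ cos φ₂ cos Δλ ) = atan2(-0.8472, -0.1458) = -99.76°.
Adding 360° brings this into [0°, 360°): 260°.

260°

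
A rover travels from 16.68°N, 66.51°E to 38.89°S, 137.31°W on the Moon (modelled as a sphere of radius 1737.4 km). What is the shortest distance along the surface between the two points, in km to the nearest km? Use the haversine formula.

4536 km

In radians: φ₁ = 0.2911, φ₂ = -0.6788, Δλ = 156.180° = 2.7259 rad.
Haversine: a = sin²(Δφ/2) + cos φ₁ cos φ₂ sin²(Δλ/2) = 0.2173 + (0.9579)(0.7784)(0.9574) = 0.93115.
Central angle c = 2·arcsin(√a) = 2.61058 rad.
Distance = R·c = 1737.4 × 2.6106 ≈ 4536 km.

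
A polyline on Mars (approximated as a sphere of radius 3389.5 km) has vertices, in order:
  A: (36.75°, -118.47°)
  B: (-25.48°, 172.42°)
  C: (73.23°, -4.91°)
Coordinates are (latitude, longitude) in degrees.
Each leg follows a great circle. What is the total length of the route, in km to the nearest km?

Leg A→B: central angle 1.5703 rad, distance 5322.4 km.
Leg B→C: central angle 2.3078 rad, distance 7822.3 km.
Total: 5322.4 + 7822.3 ≈ 13145 km.

13145 km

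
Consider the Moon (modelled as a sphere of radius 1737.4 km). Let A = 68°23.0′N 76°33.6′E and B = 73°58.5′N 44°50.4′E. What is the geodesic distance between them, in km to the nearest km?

With latitudes φ₁ = 68.383°, φ₂ = 73.975° and longitude difference Δλ = -31.720°:
cos c = sin φ₁ sin φ₂ + cos φ₁ cos φ₂ cos Δλ = (0.9297)(0.9611) + (0.3684)(0.2761)(0.8506) = 0.98005,
so c = arccos(0.98005) = 0.20008 rad.
Distance = R·c = 1737.4 × 0.2001 ≈ 348 km.

348 km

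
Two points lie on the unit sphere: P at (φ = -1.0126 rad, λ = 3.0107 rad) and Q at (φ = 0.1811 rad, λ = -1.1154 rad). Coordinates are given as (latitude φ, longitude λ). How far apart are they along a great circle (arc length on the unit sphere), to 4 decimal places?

2.0275

In radians: φ₁ = -1.0126, φ₂ = 0.1811, Δλ = 123.592° = 2.1571 rad.
Haversine: a = sin²(Δφ/2) + cos φ₁ cos φ₂ sin²(Δλ/2) = 0.3159 + (0.5297)(0.9836)(0.7766) = 0.72051.
Central angle c = 2·arcsin(√a) = 2.02754 rad.
On the unit sphere the arc length equals the central angle: 2.0275.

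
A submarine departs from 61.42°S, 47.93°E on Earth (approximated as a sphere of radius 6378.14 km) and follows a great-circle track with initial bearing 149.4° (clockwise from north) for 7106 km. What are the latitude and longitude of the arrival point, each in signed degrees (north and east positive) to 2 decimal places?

-49.18°, -176.41°

Angular distance δ = d/R = 7106/6378.14 = 1.11412 rad; initial bearing θ = 2.6075 rad.
sin φ₂ = sin φ₁ cos δ + cos φ₁ sin δ cos θ = (-0.8782)(0.4410) + (0.4784)(0.8975)(-0.8607) = -0.7568, so φ₂ = -49.18°.
Δλ = atan2(sin θ sin δ cos φ₁, cos δ − sin φ₁ sin φ₂) = atan2(0.2186, -0.2236) = 135.655°.
λ₂ = 47.930° + 135.655° = 183.59° → -176.41° after wrapping to (−180°, 180°].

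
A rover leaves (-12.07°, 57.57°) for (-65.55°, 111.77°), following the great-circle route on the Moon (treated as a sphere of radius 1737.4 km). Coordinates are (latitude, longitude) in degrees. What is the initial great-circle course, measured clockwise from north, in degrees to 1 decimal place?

158.2°

With φ₁ = -0.2107, φ₂ = -1.1441, Δλ = 0.9460 rad, the forward-azimuth formula gives
θ = atan2( sin Δλ cos φ₂ , cos φ₁ sin φ₂ − sin φ₁ cos φ₂ cos Δλ ) = atan2(0.3357, -0.8396) = 158.21°.
So the initial bearing is 158.2°.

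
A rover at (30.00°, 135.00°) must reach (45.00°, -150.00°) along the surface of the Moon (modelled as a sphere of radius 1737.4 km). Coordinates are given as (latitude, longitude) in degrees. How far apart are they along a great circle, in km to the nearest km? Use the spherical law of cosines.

1795 km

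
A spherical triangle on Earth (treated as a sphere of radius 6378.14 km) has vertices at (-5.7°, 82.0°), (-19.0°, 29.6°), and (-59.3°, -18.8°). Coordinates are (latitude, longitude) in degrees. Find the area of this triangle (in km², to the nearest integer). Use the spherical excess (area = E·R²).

Side lengths (central angles): a = 0.9267, b = 1.5806, c = 0.9193 rad; semiperimeter s = 1.7133.
By l'Huilier's theorem, tan(E/4) = √[tan(s/2) tan((s−a)/2) tan((s−b)/2) tan((s−c)/2)], giving spherical excess E = 0.4599 rad.
Area = E·R² = 0.4599 × (6378.14)² ≈ 18710275 km².

18710275 km²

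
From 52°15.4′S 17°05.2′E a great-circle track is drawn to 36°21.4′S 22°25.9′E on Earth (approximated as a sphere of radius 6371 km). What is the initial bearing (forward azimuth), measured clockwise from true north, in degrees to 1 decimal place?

15.5°

Δλ = 5.345° = 0.0933 rad.
y = sin Δλ · cos φ₂ = (0.0932)(0.8053) = 0.0750
x = cos φ₁ sin φ₂ − sin φ₁ cos φ₂ cos Δλ = (0.6121)(-0.5928) − (-0.7908)(0.8053)(0.9957) = 0.2712
θ = atan2(y, x) = 15.46°, so the bearing is 15.5°.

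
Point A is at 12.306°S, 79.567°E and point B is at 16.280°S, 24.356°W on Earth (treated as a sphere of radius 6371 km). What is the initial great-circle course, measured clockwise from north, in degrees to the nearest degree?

251°

With φ₁ = -0.2148, φ₂ = -0.2841, Δλ = -1.8138 rad, the forward-azimuth formula gives
θ = atan2( sin Δλ cos φ₂ , cos φ₁ sin φ₂ − sin φ₁ cos φ₂ cos Δλ ) = atan2(-0.9317, -0.3231) = -109.13°.
Adding 360° brings this into [0°, 360°): 251°.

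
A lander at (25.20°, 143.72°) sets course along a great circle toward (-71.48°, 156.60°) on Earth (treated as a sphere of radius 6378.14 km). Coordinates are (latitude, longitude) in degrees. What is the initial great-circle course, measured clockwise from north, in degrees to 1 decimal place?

175.9°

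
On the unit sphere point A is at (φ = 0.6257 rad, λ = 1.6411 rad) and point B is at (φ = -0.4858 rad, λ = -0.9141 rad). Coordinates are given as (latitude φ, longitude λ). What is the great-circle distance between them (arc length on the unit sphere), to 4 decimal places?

2.6270

With latitudes φ₁ = 35.850°, φ₂ = -27.834° and longitude difference Δλ = -146.402°:
cos c = sin φ₁ sin φ₂ + cos φ₁ cos φ₂ cos Δλ = (0.5857)(-0.4669) + (0.8106)(0.8843)(-0.8329) = -0.87049,
so c = arccos(-0.87049) = 2.62699 rad.
On the unit sphere the arc length equals the central angle: 2.6270.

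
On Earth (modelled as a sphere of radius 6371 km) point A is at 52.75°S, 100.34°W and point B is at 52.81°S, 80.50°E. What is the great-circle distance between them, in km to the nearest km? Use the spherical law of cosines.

With latitudes φ₁ = -52.750°, φ₂ = -52.810° and longitude difference Δλ = -179.160°:
cos c = sin φ₁ sin φ₂ + cos φ₁ cos φ₂ cos Δλ = (-0.7960)(-0.7966) + (0.6053)(0.6045)(-0.9999) = 0.26829,
so c = arccos(0.26829) = 1.29918 rad.
Distance = R·c = 6371 × 1.2992 ≈ 8277 km.

8277 km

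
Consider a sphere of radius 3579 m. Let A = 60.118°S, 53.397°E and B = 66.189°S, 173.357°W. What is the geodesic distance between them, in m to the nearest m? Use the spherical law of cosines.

Let φ₁ = -1.0493 rad, φ₂ = -1.1552 rad, and Δλ = 2.3256 rad.
cos c = sin φ₁ sin φ₂ + cos φ₁ cos φ₂ cos Δλ = (-0.8671)(-0.9149) + (0.4982)(0.4037)(-0.6851) = 0.65544,
so c = arccos(0.65544) = 0.85603 rad.
Distance = R·c = 3579 × 0.8560 ≈ 3064 m.

3064 m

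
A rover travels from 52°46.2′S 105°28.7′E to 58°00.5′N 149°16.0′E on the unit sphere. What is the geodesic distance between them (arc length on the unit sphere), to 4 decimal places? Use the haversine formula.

With latitudes φ₁ = -52.770°, φ₂ = 58.008° and longitude difference Δλ = 43.788°:
Haversine: a = sin²(Δφ/2) + cos φ₁ cos φ₂ sin²(Δλ/2) = 0.6774 + (0.6050)(0.5298)(0.1390) = 0.72195.
Central angle c = 2·arcsin(√a) = 2.03074 rad.
On the unit sphere the arc length equals the central angle: 2.0307.

2.0307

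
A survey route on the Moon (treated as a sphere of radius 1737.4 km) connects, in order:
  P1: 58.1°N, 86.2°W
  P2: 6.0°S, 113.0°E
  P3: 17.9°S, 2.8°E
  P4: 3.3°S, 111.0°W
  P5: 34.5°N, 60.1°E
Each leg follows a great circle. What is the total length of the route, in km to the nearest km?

14923 km

Leg P1→P2: central angle 2.1957 rad, distance 3814.9 km.
Leg P2→P3: central angle 1.8699 rad, distance 3248.8 km.
Leg P3→P4: central angle 1.9452 rad, distance 3379.5 km.
Leg P4→P5: central angle 2.5782 rad, distance 4479.4 km.
Total: 3814.9 + 3248.8 + 3379.5 + 4479.4 ≈ 14923 km.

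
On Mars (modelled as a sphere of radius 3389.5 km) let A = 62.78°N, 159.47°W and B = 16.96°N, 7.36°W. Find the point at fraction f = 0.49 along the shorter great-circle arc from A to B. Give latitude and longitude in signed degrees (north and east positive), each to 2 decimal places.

64.23°, -29.57°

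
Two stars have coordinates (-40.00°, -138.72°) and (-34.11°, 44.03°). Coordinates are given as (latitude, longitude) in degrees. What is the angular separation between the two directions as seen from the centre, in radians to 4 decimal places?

1.8474 rad

In radians: φ₁ = -0.6981, φ₂ = -0.5953, Δλ = -177.250° = -3.0936 rad.
Haversine: a = sin²(Δφ/2) + cos φ₁ cos φ₂ sin²(Δλ/2) = 0.0026 + (0.7660)(0.8280)(0.9994) = 0.63653.
Central angle c = 2·arcsin(√a) = 1.84737 rad.
So the angular separation is 1.8474 rad.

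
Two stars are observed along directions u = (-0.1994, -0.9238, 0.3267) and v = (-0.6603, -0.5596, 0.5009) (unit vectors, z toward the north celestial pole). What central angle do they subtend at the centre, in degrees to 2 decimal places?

35.68°

u·v = 0.8123; |u| = 0.9999, |v| = 1.0000.
cos θ = (u·v)/(|u||v|) = 0.8123, so θ = 35.68°.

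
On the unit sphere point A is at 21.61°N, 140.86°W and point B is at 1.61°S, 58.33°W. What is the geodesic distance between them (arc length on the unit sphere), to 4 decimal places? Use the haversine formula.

With latitudes φ₁ = 21.610°, φ₂ = -1.610° and longitude difference Δλ = 82.530°:
Haversine: a = sin²(Δφ/2) + cos φ₁ cos φ₂ sin²(Δλ/2) = 0.0405 + (0.9297)(0.9996)(0.4350) = 0.44476.
Central angle c = 2·arcsin(√a) = 1.46010 rad.
On the unit sphere the arc length equals the central angle: 1.4601.

1.4601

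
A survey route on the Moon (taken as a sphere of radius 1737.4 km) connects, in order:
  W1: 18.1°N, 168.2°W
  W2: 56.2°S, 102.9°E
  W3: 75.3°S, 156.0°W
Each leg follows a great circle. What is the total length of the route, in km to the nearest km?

4349 km

Leg W1→W2: central angle 1.8214 rad, distance 3164.5 km.
Leg W2→W3: central angle 0.6815 rad, distance 1184.1 km.
Total: 3164.5 + 1184.1 ≈ 4349 km.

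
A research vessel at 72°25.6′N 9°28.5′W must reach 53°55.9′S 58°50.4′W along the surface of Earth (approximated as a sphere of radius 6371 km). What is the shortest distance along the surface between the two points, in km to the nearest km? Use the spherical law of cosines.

14556 km

Let φ₁ = 1.2641 rad, φ₂ = -0.9413 rad, and Δλ = -0.8616 rad.
cos c = sin φ₁ sin φ₂ + cos φ₁ cos φ₂ cos Δλ = (0.9533)(-0.8083) + (0.3019)(0.5887)(0.6512) = -0.65483,
so c = arccos(-0.65483) = 2.28475 rad.
Distance = R·c = 6371 × 2.2848 ≈ 14556 km.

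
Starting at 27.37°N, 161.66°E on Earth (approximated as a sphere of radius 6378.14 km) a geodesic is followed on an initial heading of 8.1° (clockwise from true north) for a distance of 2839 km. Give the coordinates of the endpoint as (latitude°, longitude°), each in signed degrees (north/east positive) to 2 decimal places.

52.51°, 167.38°

Angular distance δ = d/R = 2839/6378.14 = 0.44511 rad; initial bearing θ = 0.1414 rad.
sin φ₂ = sin φ₁ cos δ + cos φ₁ sin δ cos θ = (0.4597)(0.9026) + (0.8881)(0.4306)(0.9900) = 0.7935, so φ₂ = 52.51°.
Δλ = atan2(sin θ sin δ cos φ₁, cos δ − sin φ₁ sin φ₂) = atan2(0.0539, 0.5378) = 5.721°.
λ₂ = 161.660° + 5.721° = 167.38°.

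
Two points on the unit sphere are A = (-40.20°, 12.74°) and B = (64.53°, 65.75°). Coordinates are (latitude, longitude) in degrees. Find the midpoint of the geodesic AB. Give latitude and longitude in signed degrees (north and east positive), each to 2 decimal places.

13.42°, 31.31°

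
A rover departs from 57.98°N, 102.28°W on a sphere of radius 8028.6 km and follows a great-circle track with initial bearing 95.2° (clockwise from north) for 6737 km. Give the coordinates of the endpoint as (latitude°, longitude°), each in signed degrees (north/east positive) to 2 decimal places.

32.05°, -41.32°

Angular distance δ = d/R = 6737/8028.6 = 0.83913 rad; initial bearing θ = 1.6616 rad.
sin φ₂ = sin φ₁ cos δ + cos φ₁ sin δ cos θ = (0.8479)(0.6681) + (0.5302)(0.7441)(-0.0906) = 0.5307, so φ₂ = 32.05°.
Δλ = atan2(sin θ sin δ cos φ₁, cos δ − sin φ₁ sin φ₂) = atan2(0.3929, 0.2181) = 60.960°.
λ₂ = -102.280° + 60.960° = -41.32°.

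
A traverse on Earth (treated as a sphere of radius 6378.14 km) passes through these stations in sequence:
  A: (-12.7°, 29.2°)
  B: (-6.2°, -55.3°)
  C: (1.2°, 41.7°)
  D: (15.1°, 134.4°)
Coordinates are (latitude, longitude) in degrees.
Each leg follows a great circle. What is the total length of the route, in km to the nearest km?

Leg A→B: central angle 1.4538 rad, distance 9272.7 km.
Leg B→C: central angle 1.6945 rad, distance 10807.8 km.
Leg C→D: central angle 1.6108 rad, distance 10274.0 km.
Total: 9272.7 + 10807.8 + 10274.0 ≈ 30355 km.

30355 km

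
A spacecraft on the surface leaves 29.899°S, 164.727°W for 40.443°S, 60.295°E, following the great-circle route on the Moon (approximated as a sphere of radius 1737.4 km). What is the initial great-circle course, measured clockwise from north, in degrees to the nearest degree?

213°

With φ₁ = -0.5218, φ₂ = -0.7059, Δλ = -2.3558 rad, the forward-azimuth formula gives
θ = atan2( sin Δλ cos φ₂ , cos φ₁ sin φ₂ − sin φ₁ cos φ₂ cos Δλ ) = atan2(-0.5384, -0.8305) = -147.05°.
Adding 360° brings this into [0°, 360°): 213°.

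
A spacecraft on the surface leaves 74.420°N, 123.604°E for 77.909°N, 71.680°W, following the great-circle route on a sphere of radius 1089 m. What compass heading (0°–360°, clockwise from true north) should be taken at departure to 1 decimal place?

Δλ = 164.716° = 2.8748 rad.
y = sin Δλ · cos φ₂ = (0.2636)(0.2095) = 0.0552
x = cos φ₁ sin φ₂ − sin φ₁ cos φ₂ cos Δλ = (0.2686)(0.9778) − (0.9633)(0.2095)(-0.9646) = 0.4573
θ = atan2(y, x) = 6.89°, so the bearing is 6.9°.

6.9°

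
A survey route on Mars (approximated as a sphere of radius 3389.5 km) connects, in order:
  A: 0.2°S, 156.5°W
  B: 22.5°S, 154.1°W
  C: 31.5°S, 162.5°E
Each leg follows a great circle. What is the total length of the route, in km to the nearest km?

3660 km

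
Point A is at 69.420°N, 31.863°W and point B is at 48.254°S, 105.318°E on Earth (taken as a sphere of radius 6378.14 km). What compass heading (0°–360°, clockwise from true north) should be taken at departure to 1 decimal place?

66.7°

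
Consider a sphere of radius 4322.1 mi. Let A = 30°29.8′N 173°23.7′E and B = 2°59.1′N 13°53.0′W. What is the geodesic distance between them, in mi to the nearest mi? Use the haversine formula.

10999 mi

Let φ₁ = 0.5323 rad, φ₂ = 0.0521 rad, and Δλ = 3.0146 rad.
Haversine: a = sin²(Δφ/2) + cos φ₁ cos φ₂ sin²(Δλ/2) = 0.0565 + (0.8617)(0.9986)(0.9960) = 0.91356.
Central angle c = 2·arcsin(√a) = 2.54478 rad.
Distance = R·c = 4322.1 × 2.5448 ≈ 10999 mi.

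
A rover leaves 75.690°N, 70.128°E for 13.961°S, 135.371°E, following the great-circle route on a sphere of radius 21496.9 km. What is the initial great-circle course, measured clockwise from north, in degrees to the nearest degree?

Δλ = 65.243° = 1.1387 rad.
y = sin Δλ · cos φ₂ = (0.9081)(0.9705) = 0.8813
x = cos φ₁ sin φ₂ − sin φ₁ cos φ₂ cos Δλ = (0.2472)(-0.2413) − (0.9690)(0.9705)(0.4188) = -0.4534
θ = atan2(y, x) = 117.23°, so the bearing is 117°.

117°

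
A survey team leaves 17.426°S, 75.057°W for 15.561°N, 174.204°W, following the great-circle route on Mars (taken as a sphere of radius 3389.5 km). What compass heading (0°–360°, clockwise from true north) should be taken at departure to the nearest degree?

With φ₁ = -0.3041, φ₂ = 0.2716, Δλ = -1.7304 rad, the forward-azimuth formula gives
θ = atan2( sin Δλ cos φ₂ , cos φ₁ sin φ₂ − sin φ₁ cos φ₂ cos Δλ ) = atan2(-0.9511, 0.2101) = -77.54°.
Adding 360° brings this into [0°, 360°): 282°.

282°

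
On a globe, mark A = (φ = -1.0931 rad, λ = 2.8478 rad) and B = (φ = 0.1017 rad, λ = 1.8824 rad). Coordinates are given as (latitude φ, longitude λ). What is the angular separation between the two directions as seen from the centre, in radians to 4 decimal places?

1.3998 rad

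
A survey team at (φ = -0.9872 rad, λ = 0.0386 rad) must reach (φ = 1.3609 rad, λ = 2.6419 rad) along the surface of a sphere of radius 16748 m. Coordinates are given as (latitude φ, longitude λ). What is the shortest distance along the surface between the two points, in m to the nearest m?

45650 m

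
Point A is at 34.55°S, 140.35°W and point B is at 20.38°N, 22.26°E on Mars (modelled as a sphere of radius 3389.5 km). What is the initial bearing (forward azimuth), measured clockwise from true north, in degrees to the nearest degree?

128°

With φ₁ = -0.6030, φ₂ = 0.3557, Δλ = 2.8381 rad, the forward-azimuth formula gives
θ = atan2( sin Δλ cos φ₂ , cos φ₁ sin φ₂ − sin φ₁ cos φ₂ cos Δλ ) = atan2(0.2802, -0.2205) = 128.20°.
So the initial bearing is 128°.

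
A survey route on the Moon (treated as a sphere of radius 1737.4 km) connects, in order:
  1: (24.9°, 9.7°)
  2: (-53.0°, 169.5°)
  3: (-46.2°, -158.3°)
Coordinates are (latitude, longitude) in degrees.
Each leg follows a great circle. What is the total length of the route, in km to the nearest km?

5149 km

Leg 1→2: central angle 2.5840 rad, distance 4489.5 km.
Leg 2→3: central angle 0.3794 rad, distance 659.1 km.
Total: 4489.5 + 659.1 ≈ 5149 km.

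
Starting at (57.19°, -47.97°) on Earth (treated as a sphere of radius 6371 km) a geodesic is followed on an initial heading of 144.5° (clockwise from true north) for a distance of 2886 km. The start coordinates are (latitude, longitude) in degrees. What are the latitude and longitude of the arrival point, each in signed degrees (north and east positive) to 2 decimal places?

34.24°, -30.07°

Angular distance δ = d/R = 2886/6371 = 0.45299 rad; initial bearing θ = 2.5220 rad.
sin φ₂ = sin φ₁ cos δ + cos φ₁ sin δ cos θ = (0.8405)(0.8991) + (0.5419)(0.4377)(-0.8141) = 0.5626, so φ₂ = 34.24°.
Δλ = atan2(sin θ sin δ cos φ₁, cos δ − sin φ₁ sin φ₂) = atan2(0.1377, 0.4263) = 17.904°.
λ₂ = -47.970° + 17.904° = -30.07°.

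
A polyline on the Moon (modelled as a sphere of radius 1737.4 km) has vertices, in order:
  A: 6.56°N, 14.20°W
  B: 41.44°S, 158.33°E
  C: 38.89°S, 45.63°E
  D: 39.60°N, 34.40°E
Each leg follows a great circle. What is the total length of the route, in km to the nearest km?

9178 km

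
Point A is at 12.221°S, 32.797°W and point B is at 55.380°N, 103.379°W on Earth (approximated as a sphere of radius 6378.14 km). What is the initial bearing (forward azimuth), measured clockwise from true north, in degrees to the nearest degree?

With φ₁ = -0.2133, φ₂ = 0.9666, Δλ = -1.2319 rad, the forward-azimuth formula gives
θ = atan2( sin Δλ cos φ₂ , cos φ₁ sin φ₂ − sin φ₁ cos φ₂ cos Δλ ) = atan2(-0.5358, 0.8443) = -32.40°.
Adding 360° brings this into [0°, 360°): 328°.

328°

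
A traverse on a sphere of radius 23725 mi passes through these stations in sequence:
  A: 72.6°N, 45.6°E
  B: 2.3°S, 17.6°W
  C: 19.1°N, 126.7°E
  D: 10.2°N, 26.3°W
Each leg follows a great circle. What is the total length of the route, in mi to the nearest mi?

151609 mi

Leg A→B: central angle 1.4742 rad, distance 34975.9 mi.
Leg B→C: central angle 2.4653 rad, distance 58489.0 mi.
Leg C→D: central angle 2.4507 rad, distance 58143.8 mi.
Total: 34975.9 + 58489.0 + 58143.8 ≈ 151609 mi.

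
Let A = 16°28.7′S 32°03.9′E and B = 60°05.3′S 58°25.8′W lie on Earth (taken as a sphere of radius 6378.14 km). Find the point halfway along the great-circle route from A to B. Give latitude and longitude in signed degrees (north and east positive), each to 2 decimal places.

-46.89°, 4.48°

The central angle between A and B is δ = 1.3266 rad.
With f = 0.5, the slerp weights are sin((1−f)δ)/sin δ = 0.6346 and sin(fδ)/sin δ = 0.6346.
Weighted sum of the unit vectors: (0.6346)·(0.8126,0.5091,-0.2837) + (0.6346)·(0.2611,-0.4249,-0.8668) = (0.6813, 0.0534, -0.7300).
Converting back: φ = atan2(z, √(x²+y²)) = -46.89°, λ = atan2(y, x) = 4.48°.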